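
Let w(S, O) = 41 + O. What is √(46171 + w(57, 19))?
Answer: √46231 ≈ 215.01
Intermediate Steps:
√(46171 + w(57, 19)) = √(46171 + (41 + 19)) = √(46171 + 60) = √46231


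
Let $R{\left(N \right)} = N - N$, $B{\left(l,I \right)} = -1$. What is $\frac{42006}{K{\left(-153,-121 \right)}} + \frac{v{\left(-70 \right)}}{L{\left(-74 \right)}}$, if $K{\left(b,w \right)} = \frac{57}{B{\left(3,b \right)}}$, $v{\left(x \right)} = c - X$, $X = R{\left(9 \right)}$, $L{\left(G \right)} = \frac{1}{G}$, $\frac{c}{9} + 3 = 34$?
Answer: $- \frac{406276}{19} \approx -21383.0$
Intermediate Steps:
$c = 279$ ($c = -27 + 9 \cdot 34 = -27 + 306 = 279$)
$R{\left(N \right)} = 0$
$X = 0$
$v{\left(x \right)} = 279$ ($v{\left(x \right)} = 279 - 0 = 279 + 0 = 279$)
$K{\left(b,w \right)} = -57$ ($K{\left(b,w \right)} = \frac{57}{-1} = 57 \left(-1\right) = -57$)
$\frac{42006}{K{\left(-153,-121 \right)}} + \frac{v{\left(-70 \right)}}{L{\left(-74 \right)}} = \frac{42006}{-57} + \frac{279}{\frac{1}{-74}} = 42006 \left(- \frac{1}{57}\right) + \frac{279}{- \frac{1}{74}} = - \frac{14002}{19} + 279 \left(-74\right) = - \frac{14002}{19} - 20646 = - \frac{406276}{19}$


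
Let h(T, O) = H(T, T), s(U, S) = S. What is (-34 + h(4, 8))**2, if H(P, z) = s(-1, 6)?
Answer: 784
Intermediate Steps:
H(P, z) = 6
h(T, O) = 6
(-34 + h(4, 8))**2 = (-34 + 6)**2 = (-28)**2 = 784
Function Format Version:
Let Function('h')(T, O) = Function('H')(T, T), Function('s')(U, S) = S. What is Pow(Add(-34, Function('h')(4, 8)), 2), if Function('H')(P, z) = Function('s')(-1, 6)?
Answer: 784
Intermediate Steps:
Function('H')(P, z) = 6
Function('h')(T, O) = 6
Pow(Add(-34, Function('h')(4, 8)), 2) = Pow(Add(-34, 6), 2) = Pow(-28, 2) = 784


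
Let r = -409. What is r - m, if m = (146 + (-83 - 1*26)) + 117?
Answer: -563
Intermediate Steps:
m = 154 (m = (146 + (-83 - 26)) + 117 = (146 - 109) + 117 = 37 + 117 = 154)
r - m = -409 - 1*154 = -409 - 154 = -563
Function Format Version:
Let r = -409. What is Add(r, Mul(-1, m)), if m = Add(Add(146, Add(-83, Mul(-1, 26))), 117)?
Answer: -563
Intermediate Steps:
m = 154 (m = Add(Add(146, Add(-83, -26)), 117) = Add(Add(146, -109), 117) = Add(37, 117) = 154)
Add(r, Mul(-1, m)) = Add(-409, Mul(-1, 154)) = Add(-409, -154) = -563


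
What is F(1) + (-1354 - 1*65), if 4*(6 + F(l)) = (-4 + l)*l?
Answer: -5703/4 ≈ -1425.8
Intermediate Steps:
F(l) = -6 + l*(-4 + l)/4 (F(l) = -6 + ((-4 + l)*l)/4 = -6 + (l*(-4 + l))/4 = -6 + l*(-4 + l)/4)
F(1) + (-1354 - 1*65) = (-6 - 1*1 + (1/4)*1**2) + (-1354 - 1*65) = (-6 - 1 + (1/4)*1) + (-1354 - 65) = (-6 - 1 + 1/4) - 1419 = -27/4 - 1419 = -5703/4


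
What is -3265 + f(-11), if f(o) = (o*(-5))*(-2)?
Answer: -3375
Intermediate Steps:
f(o) = 10*o (f(o) = -5*o*(-2) = 10*o)
-3265 + f(-11) = -3265 + 10*(-11) = -3265 - 110 = -3375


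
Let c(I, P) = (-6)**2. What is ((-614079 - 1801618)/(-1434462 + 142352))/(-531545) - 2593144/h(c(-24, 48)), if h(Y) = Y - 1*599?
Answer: 1781009183544145389/386676625401850 ≈ 4605.9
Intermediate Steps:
c(I, P) = 36
h(Y) = -599 + Y (h(Y) = Y - 599 = -599 + Y)
((-614079 - 1801618)/(-1434462 + 142352))/(-531545) - 2593144/h(c(-24, 48)) = ((-614079 - 1801618)/(-1434462 + 142352))/(-531545) - 2593144/(-599 + 36) = -2415697/(-1292110)*(-1/531545) - 2593144/(-563) = -2415697*(-1/1292110)*(-1/531545) - 2593144*(-1/563) = (2415697/1292110)*(-1/531545) + 2593144/563 = -2415697/686814609950 + 2593144/563 = 1781009183544145389/386676625401850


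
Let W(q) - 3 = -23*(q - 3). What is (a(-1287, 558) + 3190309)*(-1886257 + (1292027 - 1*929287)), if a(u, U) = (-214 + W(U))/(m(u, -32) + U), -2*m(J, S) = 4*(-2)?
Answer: -1365787804509297/281 ≈ -4.8605e+12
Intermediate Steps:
m(J, S) = 4 (m(J, S) = -2*(-2) = -½*(-8) = 4)
W(q) = 72 - 23*q (W(q) = 3 - 23*(q - 3) = 3 - 23*(-3 + q) = 3 + (69 - 23*q) = 72 - 23*q)
a(u, U) = (-142 - 23*U)/(4 + U) (a(u, U) = (-214 + (72 - 23*U))/(4 + U) = (-142 - 23*U)/(4 + U))
(a(-1287, 558) + 3190309)*(-1886257 + (1292027 - 1*929287)) = ((-142 - 23*558)/(4 + 558) + 3190309)*(-1886257 + (1292027 - 1*929287)) = ((-142 - 12834)/562 + 3190309)*(-1886257 + (1292027 - 929287)) = ((1/562)*(-12976) + 3190309)*(-1886257 + 362740) = (-6488/281 + 3190309)*(-1523517) = (896470341/281)*(-1523517) = -1365787804509297/281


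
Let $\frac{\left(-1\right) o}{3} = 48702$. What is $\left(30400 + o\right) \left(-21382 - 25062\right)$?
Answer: $5373849464$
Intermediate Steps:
$o = -146106$ ($o = \left(-3\right) 48702 = -146106$)
$\left(30400 + o\right) \left(-21382 - 25062\right) = \left(30400 - 146106\right) \left(-21382 - 25062\right) = \left(-115706\right) \left(-46444\right) = 5373849464$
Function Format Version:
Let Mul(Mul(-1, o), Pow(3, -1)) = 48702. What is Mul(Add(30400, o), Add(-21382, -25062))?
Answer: 5373849464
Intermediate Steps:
o = -146106 (o = Mul(-3, 48702) = -146106)
Mul(Add(30400, o), Add(-21382, -25062)) = Mul(Add(30400, -146106), Add(-21382, -25062)) = Mul(-115706, -46444) = 5373849464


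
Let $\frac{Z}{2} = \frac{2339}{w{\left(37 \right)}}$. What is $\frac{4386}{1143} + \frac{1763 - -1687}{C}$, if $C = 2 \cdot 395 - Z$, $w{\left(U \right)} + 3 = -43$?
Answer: $\frac{60216508}{7813929} \approx 7.7063$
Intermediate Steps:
$w{\left(U \right)} = -46$ ($w{\left(U \right)} = -3 - 43 = -46$)
$Z = - \frac{2339}{23}$ ($Z = 2 \frac{2339}{-46} = 2 \cdot 2339 \left(- \frac{1}{46}\right) = 2 \left(- \frac{2339}{46}\right) = - \frac{2339}{23} \approx -101.7$)
$C = \frac{20509}{23}$ ($C = 2 \cdot 395 - - \frac{2339}{23} = 790 + \frac{2339}{23} = \frac{20509}{23} \approx 891.7$)
$\frac{4386}{1143} + \frac{1763 - -1687}{C} = \frac{4386}{1143} + \frac{1763 - -1687}{\frac{20509}{23}} = 4386 \cdot \frac{1}{1143} + \left(1763 + 1687\right) \frac{23}{20509} = \frac{1462}{381} + 3450 \cdot \frac{23}{20509} = \frac{1462}{381} + \frac{79350}{20509} = \frac{60216508}{7813929}$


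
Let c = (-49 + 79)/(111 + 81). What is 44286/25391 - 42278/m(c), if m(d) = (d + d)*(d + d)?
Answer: -274809951538/634775 ≈ -4.3293e+5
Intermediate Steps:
c = 5/32 (c = 30/192 = 30*(1/192) = 5/32 ≈ 0.15625)
m(d) = 4*d² (m(d) = (2*d)*(2*d) = 4*d²)
44286/25391 - 42278/m(c) = 44286/25391 - 42278/(4*(5/32)²) = 44286*(1/25391) - 42278/(4*(25/1024)) = 44286/25391 - 42278/25/256 = 44286/25391 - 42278*256/25 = 44286/25391 - 10823168/25 = -274809951538/634775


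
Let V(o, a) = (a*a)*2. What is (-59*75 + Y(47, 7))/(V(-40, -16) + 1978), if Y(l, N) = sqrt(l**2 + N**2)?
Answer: -295/166 + sqrt(2258)/2490 ≈ -1.7580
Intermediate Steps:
V(o, a) = 2*a**2 (V(o, a) = a**2*2 = 2*a**2)
Y(l, N) = sqrt(N**2 + l**2)
(-59*75 + Y(47, 7))/(V(-40, -16) + 1978) = (-59*75 + sqrt(7**2 + 47**2))/(2*(-16)**2 + 1978) = (-4425 + sqrt(49 + 2209))/(2*256 + 1978) = (-4425 + sqrt(2258))/(512 + 1978) = (-4425 + sqrt(2258))/2490 = (-4425 + sqrt(2258))*(1/2490) = -295/166 + sqrt(2258)/2490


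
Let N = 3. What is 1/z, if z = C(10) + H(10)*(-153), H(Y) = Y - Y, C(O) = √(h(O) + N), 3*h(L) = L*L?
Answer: √327/109 ≈ 0.16590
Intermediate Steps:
h(L) = L²/3 (h(L) = (L*L)/3 = L²/3)
C(O) = √(3 + O²/3) (C(O) = √(O²/3 + 3) = √(3 + O²/3))
H(Y) = 0
z = √327/3 (z = √(27 + 3*10²)/3 + 0*(-153) = √(27 + 3*100)/3 + 0 = √(27 + 300)/3 + 0 = √327/3 + 0 = √327/3 ≈ 6.0277)
1/z = 1/(√327/3) = √327/109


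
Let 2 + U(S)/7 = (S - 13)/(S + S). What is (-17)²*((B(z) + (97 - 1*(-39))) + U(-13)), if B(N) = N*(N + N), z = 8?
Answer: 74273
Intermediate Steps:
U(S) = -14 + 7*(-13 + S)/(2*S) (U(S) = -14 + 7*((S - 13)/(S + S)) = -14 + 7*((-13 + S)/((2*S))) = -14 + 7*((-13 + S)*(1/(2*S))) = -14 + 7*((-13 + S)/(2*S)) = -14 + 7*(-13 + S)/(2*S))
B(N) = 2*N² (B(N) = N*(2*N) = 2*N²)
(-17)²*((B(z) + (97 - 1*(-39))) + U(-13)) = (-17)²*((2*8² + (97 - 1*(-39))) + (7/2)*(-13 - 3*(-13))/(-13)) = 289*((2*64 + (97 + 39)) + (7/2)*(-1/13)*(-13 + 39)) = 289*((128 + 136) + (7/2)*(-1/13)*26) = 289*(264 - 7) = 289*257 = 74273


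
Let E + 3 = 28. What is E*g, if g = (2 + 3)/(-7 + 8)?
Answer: 125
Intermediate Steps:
E = 25 (E = -3 + 28 = 25)
g = 5 (g = 5/1 = 5*1 = 5)
E*g = 25*5 = 125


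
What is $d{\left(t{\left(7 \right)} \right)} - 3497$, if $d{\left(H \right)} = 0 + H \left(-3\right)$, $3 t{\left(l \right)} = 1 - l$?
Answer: $-3491$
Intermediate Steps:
$t{\left(l \right)} = \frac{1}{3} - \frac{l}{3}$ ($t{\left(l \right)} = \frac{1 - l}{3} = \frac{1}{3} - \frac{l}{3}$)
$d{\left(H \right)} = - 3 H$ ($d{\left(H \right)} = 0 - 3 H = - 3 H$)
$d{\left(t{\left(7 \right)} \right)} - 3497 = - 3 \left(\frac{1}{3} - \frac{7}{3}\right) - 3497 = \left(-3\right) \left(-2\right) - 3497 = 6 - 3497 = -3491$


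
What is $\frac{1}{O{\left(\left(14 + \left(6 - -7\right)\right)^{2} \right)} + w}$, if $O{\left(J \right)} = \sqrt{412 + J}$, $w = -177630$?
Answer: $- \frac{177630}{31552415759} - \frac{\sqrt{1141}}{31552415759} \approx -5.6307 \cdot 10^{-6}$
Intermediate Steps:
$\frac{1}{O{\left(\left(14 + \left(6 - -7\right)\right)^{2} \right)} + w} = \frac{1}{\sqrt{412 + \left(14 + \left(6 - -7\right)\right)^{2}} - 177630} = \frac{1}{\sqrt{412 + \left(14 + \left(6 + 7\right)\right)^{2}} - 177630} = \frac{1}{\sqrt{412 + \left(14 + 13\right)^{2}} - 177630} = \frac{1}{\sqrt{412 + 27^{2}} - 177630} = \frac{1}{\sqrt{412 + 729} - 177630} = \frac{1}{\sqrt{1141} - 177630} = \frac{1}{-177630 + \sqrt{1141}}$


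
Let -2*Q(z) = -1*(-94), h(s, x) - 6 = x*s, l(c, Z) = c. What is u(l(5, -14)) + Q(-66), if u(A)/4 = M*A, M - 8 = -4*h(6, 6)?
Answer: -3247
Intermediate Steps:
h(s, x) = 6 + s*x (h(s, x) = 6 + x*s = 6 + s*x)
Q(z) = -47 (Q(z) = -(-1)*(-94)/2 = -½*94 = -47)
M = -160 (M = 8 - 4*(6 + 6*6) = 8 - 4*(6 + 36) = 8 - 4*42 = 8 - 168 = -160)
u(A) = -640*A (u(A) = 4*(-160*A) = -640*A)
u(l(5, -14)) + Q(-66) = -640*5 - 47 = -3200 - 47 = -3247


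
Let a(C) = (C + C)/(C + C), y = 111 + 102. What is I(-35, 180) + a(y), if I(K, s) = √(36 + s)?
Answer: 1 + 6*√6 ≈ 15.697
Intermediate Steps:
y = 213
a(C) = 1 (a(C) = (2*C)/((2*C)) = (2*C)*(1/(2*C)) = 1)
I(-35, 180) + a(y) = √(36 + 180) + 1 = √216 + 1 = 6*√6 + 1 = 1 + 6*√6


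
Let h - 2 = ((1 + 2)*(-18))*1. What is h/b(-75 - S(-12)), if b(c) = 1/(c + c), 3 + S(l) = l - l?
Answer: 7488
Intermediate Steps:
S(l) = -3 (S(l) = -3 + (l - l) = -3 + 0 = -3)
h = -52 (h = 2 + ((1 + 2)*(-18))*1 = 2 + (3*(-18))*1 = 2 - 54*1 = 2 - 54 = -52)
b(c) = 1/(2*c)
h/b(-75 - S(-12)) = -52/(1/(2*(-75 - 1*(-3)))) = -52/(1/(2*(-75 + 3))) = -52/((½)/(-72)) = -52/((½)*(-1/72)) = -52/(-1/144) = -52*(-144) = 7488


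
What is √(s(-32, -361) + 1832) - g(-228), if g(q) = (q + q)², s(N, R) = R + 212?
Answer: -207936 + 3*√187 ≈ -2.0790e+5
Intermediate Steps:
s(N, R) = 212 + R
g(q) = 4*q² (g(q) = (2*q)² = 4*q²)
√(s(-32, -361) + 1832) - g(-228) = √((212 - 361) + 1832) - 4*(-228)² = √(-149 + 1832) - 4*51984 = √1683 - 1*207936 = 3*√187 - 207936 = -207936 + 3*√187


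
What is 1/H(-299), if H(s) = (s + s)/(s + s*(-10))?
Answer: -9/2 ≈ -4.5000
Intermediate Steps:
H(s) = -2/9 (H(s) = (2*s)/(s - 10*s) = (2*s)/((-9*s)) = (2*s)*(-1/(9*s)) = -2/9)
1/H(-299) = 1/(-2/9) = -9/2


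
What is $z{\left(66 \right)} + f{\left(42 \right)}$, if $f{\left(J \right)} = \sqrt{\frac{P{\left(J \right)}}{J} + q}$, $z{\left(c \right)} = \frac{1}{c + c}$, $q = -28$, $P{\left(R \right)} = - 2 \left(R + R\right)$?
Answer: $\frac{1}{132} + 4 i \sqrt{2} \approx 0.0075758 + 5.6569 i$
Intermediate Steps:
$P{\left(R \right)} = - 4 R$ ($P{\left(R \right)} = - 2 \cdot 2 R = - 4 R$)
$z{\left(c \right)} = \frac{1}{2 c}$
$f{\left(J \right)} = 4 i \sqrt{2}$ ($f{\left(J \right)} = \sqrt{\frac{\left(-4\right) J}{J} - 28} = \sqrt{-4 - 28} = \sqrt{-32} = 4 i \sqrt{2}$)
$z{\left(66 \right)} + f{\left(42 \right)} = \frac{1}{2 \cdot 66} + 4 i \sqrt{2} = \frac{1}{2} \cdot \frac{1}{66} + 4 i \sqrt{2} = \frac{1}{132} + 4 i \sqrt{2}$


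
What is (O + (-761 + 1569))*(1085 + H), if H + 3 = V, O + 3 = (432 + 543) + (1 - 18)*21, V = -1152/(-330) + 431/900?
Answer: 15298816723/9900 ≈ 1.5453e+6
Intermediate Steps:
V = 39301/9900 (V = -1152*(-1/330) + 431*(1/900) = 192/55 + 431/900 = 39301/9900 ≈ 3.9698)
O = 615 (O = -3 + ((432 + 543) + (1 - 18)*21) = -3 + (975 - 17*21) = -3 + (975 - 357) = -3 + 618 = 615)
H = 9601/9900 (H = -3 + 39301/9900 = 9601/9900 ≈ 0.96980)
(O + (-761 + 1569))*(1085 + H) = (615 + (-761 + 1569))*(1085 + 9601/9900) = (615 + 808)*(10751101/9900) = 1423*(10751101/9900) = 15298816723/9900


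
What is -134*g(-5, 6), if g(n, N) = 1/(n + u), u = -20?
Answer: 134/25 ≈ 5.3600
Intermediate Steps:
g(n, N) = 1/(-20 + n) (g(n, N) = 1/(n - 20) = 1/(-20 + n))
-134*g(-5, 6) = -134/(-20 - 5) = -134/(-25) = -134*(-1/25) = 134/25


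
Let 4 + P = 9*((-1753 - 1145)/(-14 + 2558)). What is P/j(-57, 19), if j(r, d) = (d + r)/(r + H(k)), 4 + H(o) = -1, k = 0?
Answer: -187333/8056 ≈ -23.254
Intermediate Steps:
H(o) = -5 (H(o) = -4 - 1 = -5)
j(r, d) = (d + r)/(-5 + r) (j(r, d) = (d + r)/(r - 5) = (d + r)/(-5 + r))
P = -6043/424 (P = -4 + 9*((-1753 - 1145)/(-14 + 2558)) = -4 + 9*(-2898/2544) = -4 + 9*(-2898*1/2544) = -4 + 9*(-483/424) = -4 - 4347/424 = -6043/424 ≈ -14.252)
P/j(-57, 19) = -6043*(-5 - 57)/(19 - 57)/424 = -6043/(424*(-38/(-62))) = -6043/(424*((-1/62*(-38)))) = -6043/(424*19/31) = -6043/424*31/19 = -187333/8056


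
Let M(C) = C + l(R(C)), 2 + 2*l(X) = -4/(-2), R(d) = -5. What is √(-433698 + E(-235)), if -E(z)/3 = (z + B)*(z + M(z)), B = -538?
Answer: 6*I*√42323 ≈ 1234.4*I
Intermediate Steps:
l(X) = 0 (l(X) = -1 + (-4/(-2))/2 = -1 + (-4*(-½))/2 = -1 + (½)*2 = -1 + 1 = 0)
M(C) = C (M(C) = C + 0 = C)
E(z) = -6*z*(-538 + z) (E(z) = -3*(z - 538)*(z + z) = -3*(-538 + z)*2*z = -6*z*(-538 + z))
√(-433698 + E(-235)) = √(-433698 + 6*(-235)*(538 - 1*(-235))) = √(-433698 + 6*(-235)*(538 + 235)) = √(-433698 + 6*(-235)*773) = √(-433698 - 1089930) = √(-1523628) = 6*I*√42323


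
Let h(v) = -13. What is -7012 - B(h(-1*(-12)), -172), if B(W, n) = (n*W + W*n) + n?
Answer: -11312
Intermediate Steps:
B(W, n) = n + 2*W*n (B(W, n) = (W*n + W*n) + n = 2*W*n + n = n + 2*W*n)
-7012 - B(h(-1*(-12)), -172) = -7012 - (-172)*(1 + 2*(-13)) = -7012 - (-172)*(1 - 26) = -7012 - (-172)*(-25) = -7012 - 1*4300 = -7012 - 4300 = -11312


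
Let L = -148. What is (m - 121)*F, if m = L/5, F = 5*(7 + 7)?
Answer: -10542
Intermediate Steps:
F = 70 (F = 5*14 = 70)
m = -148/5 ≈ -29.600
(m - 121)*F = (-148/5 - 121)*70 = -753/5*70 = -10542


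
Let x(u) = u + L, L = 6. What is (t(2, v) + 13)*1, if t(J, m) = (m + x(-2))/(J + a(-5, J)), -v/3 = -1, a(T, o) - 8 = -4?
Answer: 85/6 ≈ 14.167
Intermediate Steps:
a(T, o) = 4 (a(T, o) = 8 - 4 = 4)
v = 3 (v = -3*(-1) = 3)
x(u) = 6 + u (x(u) = u + 6 = 6 + u)
t(J, m) = (4 + m)/(4 + J) (t(J, m) = (m + (6 - 2))/(J + 4) = (m + 4)/(4 + J) = (4 + m)/(4 + J))
(t(2, v) + 13)*1 = ((4 + 3)/(4 + 2) + 13)*1 = (7/6 + 13)*1 = (85/6)*1 = 85/6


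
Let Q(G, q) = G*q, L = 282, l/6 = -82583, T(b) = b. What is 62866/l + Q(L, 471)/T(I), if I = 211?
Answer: 32899885315/52275039 ≈ 629.36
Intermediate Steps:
l = -495498 (l = 6*(-82583) = -495498)
62866/l + Q(L, 471)/T(I) = 62866/(-495498) + (282*471)/211 = 62866*(-1/495498) + 132822*(1/211) = -31433/247749 + 132822/211 = 32899885315/52275039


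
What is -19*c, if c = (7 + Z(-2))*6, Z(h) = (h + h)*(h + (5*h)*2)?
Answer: -10830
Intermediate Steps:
Z(h) = 22*h² (Z(h) = (2*h)*(h + 10*h) = (2*h)*(11*h) = 22*h²)
c = 570 (c = (7 + 22*(-2)²)*6 = (7 + 22*4)*6 = (7 + 88)*6 = 95*6 = 570)
-19*c = -19*570 = -10830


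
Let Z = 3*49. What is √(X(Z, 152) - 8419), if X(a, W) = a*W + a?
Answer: 2*√3518 ≈ 118.63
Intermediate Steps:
Z = 147
X(a, W) = a + W*a (X(a, W) = W*a + a = a + W*a)
√(X(Z, 152) - 8419) = √(147*(1 + 152) - 8419) = √(147*153 - 8419) = √(22491 - 8419) = √14072 = 2*√3518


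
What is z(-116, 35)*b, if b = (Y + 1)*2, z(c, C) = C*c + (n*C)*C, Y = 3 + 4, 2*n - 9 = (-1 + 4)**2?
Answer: 111440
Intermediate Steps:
n = 9 (n = 9/2 + (-1 + 4)**2/2 = 9/2 + (1/2)*3**2 = 9/2 + (1/2)*9 = 9/2 + 9/2 = 9)
Y = 7
z(c, C) = 9*C**2 + C*c (z(c, C) = C*c + (9*C)*C = C*c + 9*C**2 = 9*C**2 + C*c)
b = 16 (b = (7 + 1)*2 = 8*2 = 16)
z(-116, 35)*b = (35*(-116 + 9*35))*16 = (35*(-116 + 315))*16 = (35*199)*16 = 6965*16 = 111440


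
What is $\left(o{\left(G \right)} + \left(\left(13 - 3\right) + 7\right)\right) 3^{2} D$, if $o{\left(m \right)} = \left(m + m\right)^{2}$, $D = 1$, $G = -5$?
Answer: $1053$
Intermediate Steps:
$o{\left(m \right)} = 4 m^{2}$ ($o{\left(m \right)} = \left(2 m\right)^{2} = 4 m^{2}$)
$\left(o{\left(G \right)} + \left(\left(13 - 3\right) + 7\right)\right) 3^{2} D = \left(4 \left(-5\right)^{2} + \left(\left(13 - 3\right) + 7\right)\right) 3^{2} \cdot 1 = \left(4 \cdot 25 + \left(10 + 7\right)\right) 9 \cdot 1 = \left(100 + 17\right) 9 = 117 \cdot 9 = 1053$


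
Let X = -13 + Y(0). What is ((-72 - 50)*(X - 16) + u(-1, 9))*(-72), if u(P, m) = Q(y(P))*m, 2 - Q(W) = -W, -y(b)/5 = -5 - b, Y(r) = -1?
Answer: -277776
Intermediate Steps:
y(b) = 25 + 5*b (y(b) = -5*(-5 - b) = 25 + 5*b)
X = -14 (X = -13 - 1 = -14)
Q(W) = 2 + W (Q(W) = 2 - (-1)*W = 2 + W)
u(P, m) = m*(27 + 5*P) (u(P, m) = (2 + (25 + 5*P))*m = (27 + 5*P)*m = m*(27 + 5*P))
((-72 - 50)*(X - 16) + u(-1, 9))*(-72) = ((-72 - 50)*(-14 - 16) + 9*(27 + 5*(-1)))*(-72) = (-122*(-30) + 9*(27 - 5))*(-72) = (3660 + 9*22)*(-72) = (3660 + 198)*(-72) = 3858*(-72) = -277776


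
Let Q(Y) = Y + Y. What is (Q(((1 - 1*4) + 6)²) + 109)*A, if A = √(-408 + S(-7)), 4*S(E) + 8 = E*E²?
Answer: 127*I*√1983/2 ≈ 2827.7*I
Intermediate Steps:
S(E) = -2 + E³/4 (S(E) = -2 + (E*E²)/4 = -2 + E³/4)
A = I*√1983/2 (A = √(-408 + (-2 + (¼)*(-7)³)) = √(-408 + (-2 + (¼)*(-343))) = √(-408 + (-2 - 343/4)) = √(-408 - 351/4) = √(-1983/4) = I*√1983/2 ≈ 22.265*I)
Q(Y) = 2*Y
(Q(((1 - 1*4) + 6)²) + 109)*A = (2*((1 - 1*4) + 6)² + 109)*(I*√1983/2) = (2*((1 - 4) + 6)² + 109)*(I*√1983/2) = (2*(-3 + 6)² + 109)*(I*√1983/2) = (2*3² + 109)*(I*√1983/2) = (2*9 + 109)*(I*√1983/2) = (18 + 109)*(I*√1983/2) = 127*(I*√1983/2) = 127*I*√1983/2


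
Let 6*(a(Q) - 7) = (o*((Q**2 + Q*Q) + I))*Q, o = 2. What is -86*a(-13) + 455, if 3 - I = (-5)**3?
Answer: 520547/3 ≈ 1.7352e+5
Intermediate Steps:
I = 128 (I = 3 - 1*(-5)**3 = 3 - 1*(-125) = 3 + 125 = 128)
a(Q) = 7 + Q*(256 + 4*Q**2)/6 (a(Q) = 7 + ((2*((Q**2 + Q*Q) + 128))*Q)/6 = 7 + ((2*((Q**2 + Q**2) + 128))*Q)/6 = 7 + ((2*(2*Q**2 + 128))*Q)/6 = 7 + ((2*(128 + 2*Q**2))*Q)/6 = 7 + ((256 + 4*Q**2)*Q)/6 = 7 + (Q*(256 + 4*Q**2))/6 = 7 + Q*(256 + 4*Q**2)/6)
-86*a(-13) + 455 = -86*(7 + (2/3)*(-13)**3 + (128/3)*(-13)) + 455 = -86*(7 + (2/3)*(-2197) - 1664/3) + 455 = -86*(7 - 4394/3 - 1664/3) + 455 = -86*(-6037/3) + 455 = 519182/3 + 455 = 520547/3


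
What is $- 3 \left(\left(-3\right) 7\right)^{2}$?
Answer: $-1323$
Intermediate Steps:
$- 3 \left(\left(-3\right) 7\right)^{2} = - 3 \left(-21\right)^{2} = \left(-3\right) 441 = -1323$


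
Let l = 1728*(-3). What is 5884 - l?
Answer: 11068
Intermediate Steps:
l = -5184
5884 - l = 5884 - 1*(-5184) = 5884 + 5184 = 11068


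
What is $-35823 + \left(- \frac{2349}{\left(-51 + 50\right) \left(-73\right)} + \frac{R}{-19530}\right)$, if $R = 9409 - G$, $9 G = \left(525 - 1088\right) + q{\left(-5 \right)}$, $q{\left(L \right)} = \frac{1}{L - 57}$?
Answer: $- \frac{28524435627137}{795535020} \approx -35856.0$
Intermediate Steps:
$q{\left(L \right)} = \frac{1}{-57 + L}$
$G = - \frac{34907}{558}$ ($G = \frac{\left(525 - 1088\right) + \frac{1}{-57 - 5}}{9} = \frac{-563 + \frac{1}{-62}}{9} = \frac{-563 - \frac{1}{62}}{9} = \frac{1}{9} \left(- \frac{34907}{62}\right) = - \frac{34907}{558} \approx -62.557$)
$R = \frac{5285129}{558}$ ($R = 9409 - - \frac{34907}{558} = 9409 + \frac{34907}{558} = \frac{5285129}{558} \approx 9471.6$)
$-35823 + \left(- \frac{2349}{\left(-51 + 50\right) \left(-73\right)} + \frac{R}{-19530}\right) = -35823 + \left(- \frac{2349}{\left(-51 + 50\right) \left(-73\right)} + \frac{5285129}{558 \left(-19530\right)}\right) = -35823 + \left(- \frac{2349}{\left(-1\right) \left(-73\right)} + \frac{5285129}{558} \left(- \frac{1}{19530}\right)\right) = -35823 - \left(\frac{5285129}{10897740} + \frac{2349}{73}\right) = -35823 - \frac{25984605677}{795535020} = - \frac{28524435627137}{795535020}$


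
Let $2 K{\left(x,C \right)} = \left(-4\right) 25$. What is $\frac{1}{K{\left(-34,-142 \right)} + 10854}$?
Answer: $\frac{1}{10804} \approx 9.2558 \cdot 10^{-5}$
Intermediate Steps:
$K{\left(x,C \right)} = -50$ ($K{\left(x,C \right)} = \frac{\left(-4\right) 25}{2} = \frac{1}{2} \left(-100\right) = -50$)
$\frac{1}{K{\left(-34,-142 \right)} + 10854} = \frac{1}{-50 + 10854} = \frac{1}{10804}$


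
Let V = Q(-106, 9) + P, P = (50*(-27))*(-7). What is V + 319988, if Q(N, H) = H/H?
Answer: 329439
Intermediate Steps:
Q(N, H) = 1
P = 9450 (P = -1350*(-7) = 9450)
V = 9451 (V = 1 + 9450 = 9451)
V + 319988 = 9451 + 319988 = 329439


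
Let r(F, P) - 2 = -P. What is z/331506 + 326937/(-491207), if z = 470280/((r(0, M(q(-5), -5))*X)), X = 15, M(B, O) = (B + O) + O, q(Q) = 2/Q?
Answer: -1660664043061/2523990050001 ≈ -0.65795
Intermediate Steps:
M(B, O) = B + 2*O
r(F, P) = 2 - P
z = 78380/31 (z = 470280/(((2 - (2/(-5) + 2*(-5)))*15)) = 470280/(((2 - (2*(-⅕) - 10))*15)) = 470280/(((2 - (-⅖ - 10))*15)) = 470280/(((2 - 1*(-52/5))*15)) = 470280/(((2 + 52/5)*15)) = 470280/(((62/5)*15)) = 470280/186 = 470280*(1/186) = 78380/31 ≈ 2528.4)
z/331506 + 326937/(-491207) = (78380/31)/331506 + 326937/(-491207) = (78380/31)*(1/331506) + 326937*(-1/491207) = 39190/5138343 - 326937/491207 = -1660664043061/2523990050001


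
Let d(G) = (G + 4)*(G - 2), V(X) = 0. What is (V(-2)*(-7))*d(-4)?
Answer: 0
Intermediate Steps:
d(G) = (-2 + G)*(4 + G) (d(G) = (4 + G)*(-2 + G) = (-2 + G)*(4 + G))
(V(-2)*(-7))*d(-4) = (0*(-7))*(-8 + (-4)**2 + 2*(-4)) = 0*(-8 + 16 - 8) = 0*0 = 0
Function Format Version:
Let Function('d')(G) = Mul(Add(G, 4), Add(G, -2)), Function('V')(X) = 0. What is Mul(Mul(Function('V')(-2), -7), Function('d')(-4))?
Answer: 0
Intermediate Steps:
Function('d')(G) = Mul(Add(-2, G), Add(4, G)) (Function('d')(G) = Mul(Add(4, G), Add(-2, G)) = Mul(Add(-2, G), Add(4, G)))
Mul(Mul(Function('V')(-2), -7), Function('d')(-4)) = Mul(Mul(0, -7), Add(-8, Pow(-4, 2), Mul(2, -4))) = Mul(0, Add(-8, 16, -8)) = Mul(0, 0) = 0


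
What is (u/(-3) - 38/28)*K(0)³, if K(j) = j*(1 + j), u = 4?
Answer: 0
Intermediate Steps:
(u/(-3) - 38/28)*K(0)³ = (4/(-3) - 38/28)*(0*(1 + 0))³ = (4*(-⅓) - 38*1/28)*(0*1)³ = (-4/3 - 19/14)*0³ = -113/42*0 = 0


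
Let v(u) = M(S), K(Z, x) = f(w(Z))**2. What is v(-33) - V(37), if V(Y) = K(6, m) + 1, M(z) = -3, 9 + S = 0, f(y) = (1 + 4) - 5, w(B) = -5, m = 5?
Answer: -4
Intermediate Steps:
f(y) = 0 (f(y) = 5 - 5 = 0)
S = -9 (S = -9 + 0 = -9)
K(Z, x) = 0 (K(Z, x) = 0**2 = 0)
v(u) = -3
V(Y) = 1 (V(Y) = 0 + 1 = 1)
v(-33) - V(37) = -3 - 1*1 = -3 - 1 = -4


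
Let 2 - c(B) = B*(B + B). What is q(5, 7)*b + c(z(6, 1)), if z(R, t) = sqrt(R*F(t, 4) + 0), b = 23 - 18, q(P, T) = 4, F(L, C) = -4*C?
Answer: 214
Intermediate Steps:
b = 5
z(R, t) = 4*sqrt(-R) (z(R, t) = sqrt(R*(-4*4) + 0) = sqrt(R*(-16) + 0) = sqrt(-16*R + 0) = sqrt(-16*R) = 4*sqrt(-R))
c(B) = 2 - 2*B**2 (c(B) = 2 - B*(B + B) = 2 - B*2*B = 2 - 2*B**2)
q(5, 7)*b + c(z(6, 1)) = 4*5 + (2 - 2*(4*sqrt(-1*6))**2) = 20 + (2 - 2*(4*sqrt(-6))**2) = 20 + (2 - 2*(4*(I*sqrt(6)))**2) = 20 + (2 - 2*(4*I*sqrt(6))**2) = 20 + (2 - 2*(-96)) = 20 + (2 + 192) = 20 + 194 = 214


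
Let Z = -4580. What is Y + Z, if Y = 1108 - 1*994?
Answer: -4466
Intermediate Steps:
Y = 114 (Y = 1108 - 994 = 114)
Y + Z = 114 - 4580 = -4466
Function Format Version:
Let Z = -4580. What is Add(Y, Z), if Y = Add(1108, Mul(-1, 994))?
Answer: -4466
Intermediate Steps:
Y = 114 (Y = Add(1108, -994) = 114)
Add(Y, Z) = Add(114, -4580) = -4466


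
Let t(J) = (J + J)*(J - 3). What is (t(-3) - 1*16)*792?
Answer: 15840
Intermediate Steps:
t(J) = 2*J*(-3 + J) (t(J) = (2*J)*(-3 + J) = 2*J*(-3 + J))
(t(-3) - 1*16)*792 = (2*(-3)*(-3 - 3) - 1*16)*792 = (2*(-3)*(-6) - 16)*792 = (36 - 16)*792 = 20*792 = 15840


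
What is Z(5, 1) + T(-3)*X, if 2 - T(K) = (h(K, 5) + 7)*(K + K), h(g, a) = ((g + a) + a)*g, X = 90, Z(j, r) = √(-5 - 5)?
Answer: -7380 + I*√10 ≈ -7380.0 + 3.1623*I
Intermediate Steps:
Z(j, r) = I*√10 (Z(j, r) = √(-10) = I*√10)
h(g, a) = g*(g + 2*a) (h(g, a) = ((a + g) + a)*g = (g + 2*a)*g = g*(g + 2*a))
T(K) = 2 - 2*K*(7 + K*(10 + K)) (T(K) = 2 - (K*(K + 2*5) + 7)*(K + K) = 2 - (K*(K + 10) + 7)*2*K = 2 - (K*(10 + K) + 7)*2*K = 2 - (7 + K*(10 + K))*2*K = 2 - 2*K*(7 + K*(10 + K)))
Z(5, 1) + T(-3)*X = I*√10 + (2 - 14*(-3) - 2*(-3)²*(10 - 3))*90 = I*√10 + (2 + 42 - 2*9*7)*90 = I*√10 + (2 + 42 - 126)*90 = I*√10 - 82*90 = I*√10 - 7380 = -7380 + I*√10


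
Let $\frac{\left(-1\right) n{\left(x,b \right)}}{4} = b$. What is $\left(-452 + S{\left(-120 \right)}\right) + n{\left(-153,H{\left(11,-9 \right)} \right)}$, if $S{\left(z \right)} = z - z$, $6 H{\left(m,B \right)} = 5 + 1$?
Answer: $-456$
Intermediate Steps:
$H{\left(m,B \right)} = 1$ ($H{\left(m,B \right)} = \frac{5 + 1}{6} = \frac{1}{6} \cdot 6 = 1$)
$n{\left(x,b \right)} = - 4 b$
$S{\left(z \right)} = 0$
$\left(-452 + S{\left(-120 \right)}\right) + n{\left(-153,H{\left(11,-9 \right)} \right)} = \left(-452 + 0\right) - 4 = -452 - 4 = -456$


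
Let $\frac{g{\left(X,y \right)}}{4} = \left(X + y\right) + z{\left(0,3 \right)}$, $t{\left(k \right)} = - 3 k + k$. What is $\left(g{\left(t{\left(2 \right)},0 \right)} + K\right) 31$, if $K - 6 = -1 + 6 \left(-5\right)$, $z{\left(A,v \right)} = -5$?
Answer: $-1891$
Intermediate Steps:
$K = -25$ ($K = 6 + \left(-1 + 6 \left(-5\right)\right) = 6 - 31 = -25$)
$t{\left(k \right)} = - 2 k$
$g{\left(X,y \right)} = -20 + 4 X + 4 y$ ($g{\left(X,y \right)} = 4 \left(\left(X + y\right) - 5\right) = 4 \left(-5 + X + y\right) = -20 + 4 X + 4 y$)
$\left(g{\left(t{\left(2 \right)},0 \right)} + K\right) 31 = \left(\left(-20 + 4 \left(\left(-2\right) 2\right) + 4 \cdot 0\right) - 25\right) 31 = \left(\left(-20 + 4 \left(-4\right) + 0\right) - 25\right) 31 = \left(\left(-20 - 16 + 0\right) - 25\right) 31 = \left(-36 - 25\right) 31 = \left(-61\right) 31 = -1891$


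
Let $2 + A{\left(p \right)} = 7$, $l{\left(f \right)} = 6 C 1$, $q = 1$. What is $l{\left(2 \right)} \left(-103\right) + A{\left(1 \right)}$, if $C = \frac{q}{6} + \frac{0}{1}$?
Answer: $-98$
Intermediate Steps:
$C = \frac{1}{6}$ ($C = 1 \cdot \frac{1}{6} + \frac{0}{1} = 1 \cdot \frac{1}{6} + 0 \cdot 1 = \frac{1}{6} + 0 = \frac{1}{6} \approx 0.16667$)
$l{\left(f \right)} = 1$ ($l{\left(f \right)} = 6 \cdot \frac{1}{6} \cdot 1 = 1 \cdot 1 = 1$)
$A{\left(p \right)} = 5$ ($A{\left(p \right)} = -2 + 7 = 5$)
$l{\left(2 \right)} \left(-103\right) + A{\left(1 \right)} = 1 \left(-103\right) + 5 = -103 + 5 = -98$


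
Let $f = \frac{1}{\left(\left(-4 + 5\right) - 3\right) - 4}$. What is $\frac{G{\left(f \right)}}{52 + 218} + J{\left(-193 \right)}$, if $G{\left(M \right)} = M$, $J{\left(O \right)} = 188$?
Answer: $\frac{304559}{1620} \approx 188.0$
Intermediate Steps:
$f = - \frac{1}{6}$ ($f = \frac{1}{\left(1 - 3\right) - 4} = \frac{1}{-2 - 4} = \frac{1}{-6} = - \frac{1}{6} \approx -0.16667$)
$\frac{G{\left(f \right)}}{52 + 218} + J{\left(-193 \right)} = \frac{1}{52 + 218} \left(- \frac{1}{6}\right) + 188 = \frac{1}{270} \left(- \frac{1}{6}\right) + 188 = - \frac{1}{1620} + 188 = \frac{304559}{1620}$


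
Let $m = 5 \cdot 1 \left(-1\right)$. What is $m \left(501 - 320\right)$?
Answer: $-905$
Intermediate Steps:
$m = -5$ ($m = 5 \left(-1\right) = -5$)
$m \left(501 - 320\right) = - 5 \left(501 - 320\right) = \left(-5\right) 181 = -905$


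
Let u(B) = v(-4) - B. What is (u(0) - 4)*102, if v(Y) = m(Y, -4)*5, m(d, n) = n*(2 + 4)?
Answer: -12648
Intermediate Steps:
m(d, n) = 6*n (m(d, n) = n*6 = 6*n)
v(Y) = -120 (v(Y) = (6*(-4))*5 = -24*5 = -120)
u(B) = -120 - B
(u(0) - 4)*102 = ((-120 - 1*0) - 4)*102 = ((-120 + 0) - 4)*102 = (-120 - 4)*102 = -124*102 = -12648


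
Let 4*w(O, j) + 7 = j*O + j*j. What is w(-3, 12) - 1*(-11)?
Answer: 145/4 ≈ 36.250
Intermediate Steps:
w(O, j) = -7/4 + j**2/4 + O*j/4 (w(O, j) = -7/4 + (j*O + j*j)/4 = -7/4 + (O*j + j**2)/4 = -7/4 + (j**2 + O*j)/4 = -7/4 + (j**2/4 + O*j/4) = -7/4 + j**2/4 + O*j/4)
w(-3, 12) - 1*(-11) = (-7/4 + (1/4)*12**2 + (1/4)*(-3)*12) - 1*(-11) = (-7/4 + (1/4)*144 - 9) + 11 = (-7/4 + 36 - 9) + 11 = 101/4 + 11 = 145/4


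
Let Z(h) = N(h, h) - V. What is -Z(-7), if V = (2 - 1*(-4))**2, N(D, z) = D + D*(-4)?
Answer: 15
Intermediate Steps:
N(D, z) = -3*D (N(D, z) = D - 4*D = -3*D)
V = 36 (V = (2 + 4)**2 = 6**2 = 36)
Z(h) = -36 - 3*h (Z(h) = -3*h - 1*36 = -3*h - 36 = -36 - 3*h)
-Z(-7) = -(-36 - 3*(-7)) = -(-36 + 21) = -1*(-15) = 15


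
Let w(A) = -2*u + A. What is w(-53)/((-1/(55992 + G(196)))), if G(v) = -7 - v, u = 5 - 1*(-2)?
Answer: 3737863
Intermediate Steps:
u = 7 (u = 5 + 2 = 7)
w(A) = -14 + A (w(A) = -2*7 + A = -14 + A)
w(-53)/((-1/(55992 + G(196)))) = (-14 - 53)/((-1/(55992 + (-7 - 1*196)))) = -67/((-1/(55992 + (-7 - 196)))) = -67/((-1/(55992 - 203))) = -67/((-1/55789)) = -67/((-1*1/55789)) = -67/(-1/55789) = -67*(-55789) = 3737863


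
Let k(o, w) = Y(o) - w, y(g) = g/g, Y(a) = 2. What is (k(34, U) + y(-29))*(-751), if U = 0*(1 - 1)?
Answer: -2253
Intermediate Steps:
U = 0 (U = 0*0 = 0)
y(g) = 1
k(o, w) = 2 - w
(k(34, U) + y(-29))*(-751) = ((2 - 1*0) + 1)*(-751) = ((2 + 0) + 1)*(-751) = (2 + 1)*(-751) = 3*(-751) = -2253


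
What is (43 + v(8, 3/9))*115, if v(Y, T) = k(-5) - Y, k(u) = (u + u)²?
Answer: 15525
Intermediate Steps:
k(u) = 4*u² (k(u) = (2*u)² = 4*u²)
v(Y, T) = 100 - Y (v(Y, T) = 4*(-5)² - Y = 4*25 - Y = 100 - Y)
(43 + v(8, 3/9))*115 = (43 + (100 - 1*8))*115 = (43 + (100 - 8))*115 = (43 + 92)*115 = 135*115 = 15525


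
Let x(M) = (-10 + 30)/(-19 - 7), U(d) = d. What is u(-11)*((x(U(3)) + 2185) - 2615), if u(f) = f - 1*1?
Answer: 67200/13 ≈ 5169.2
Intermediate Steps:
u(f) = -1 + f (u(f) = f - 1 = -1 + f)
x(M) = -10/13 (x(M) = 20/(-26) = 20*(-1/26) = -10/13)
u(-11)*((x(U(3)) + 2185) - 2615) = (-1 - 11)*((-10/13 + 2185) - 2615) = -12*(28395/13 - 2615) = -12*(-5600/13) = 67200/13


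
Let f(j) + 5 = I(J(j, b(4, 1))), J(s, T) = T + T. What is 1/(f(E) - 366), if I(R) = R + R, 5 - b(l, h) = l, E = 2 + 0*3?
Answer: -1/367 ≈ -0.0027248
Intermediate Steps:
E = 2 (E = 2 + 0 = 2)
b(l, h) = 5 - l
J(s, T) = 2*T
I(R) = 2*R
f(j) = -1 (f(j) = -5 + 2*(2*(5 - 1*4)) = -5 + 2*(2*(5 - 4)) = -5 + 2*(2*1) = -5 + 2*2 = -5 + 4 = -1)
1/(f(E) - 366) = 1/(-1 - 366) = 1/(-367) = -1/367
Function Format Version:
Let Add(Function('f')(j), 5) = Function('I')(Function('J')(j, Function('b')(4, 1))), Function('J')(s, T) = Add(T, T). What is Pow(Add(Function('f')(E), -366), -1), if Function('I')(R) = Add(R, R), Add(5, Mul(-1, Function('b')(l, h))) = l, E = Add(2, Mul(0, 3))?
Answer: Rational(-1, 367) ≈ -0.0027248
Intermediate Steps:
E = 2 (E = Add(2, 0) = 2)
Function('b')(l, h) = Add(5, Mul(-1, l))
Function('J')(s, T) = Mul(2, T)
Function('I')(R) = Mul(2, R)
Function('f')(j) = -1 (Function('f')(j) = Add(-5, Mul(2, Mul(2, Add(5, Mul(-1, 4))))) = Add(-5, Mul(2, Mul(2, Add(5, -4)))) = Add(-5, Mul(2, Mul(2, 1))) = Add(-5, Mul(2, 2)) = Add(-5, 4) = -1)
Pow(Add(Function('f')(E), -366), -1) = Pow(Add(-1, -366), -1) = Pow(-367, -1) = Rational(-1, 367)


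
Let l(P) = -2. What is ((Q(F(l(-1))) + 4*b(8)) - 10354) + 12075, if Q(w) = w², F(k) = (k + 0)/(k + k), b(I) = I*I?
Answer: 7909/4 ≈ 1977.3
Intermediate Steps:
b(I) = I²
F(k) = ½ (F(k) = k/((2*k)) = k*(1/(2*k)) = ½)
((Q(F(l(-1))) + 4*b(8)) - 10354) + 12075 = (((½)² + 4*8²) - 10354) + 12075 = ((¼ + 4*64) - 10354) + 12075 = ((¼ + 256) - 10354) + 12075 = (1025/4 - 10354) + 12075 = -40391/4 + 12075 = 7909/4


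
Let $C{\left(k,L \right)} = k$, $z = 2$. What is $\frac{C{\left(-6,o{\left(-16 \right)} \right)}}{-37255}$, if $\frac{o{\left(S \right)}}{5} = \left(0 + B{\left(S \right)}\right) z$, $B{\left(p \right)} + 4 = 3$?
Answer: $\frac{6}{37255} \approx 0.00016105$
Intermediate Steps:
$B{\left(p \right)} = -1$ ($B{\left(p \right)} = -4 + 3 = -1$)
$o{\left(S \right)} = -10$ ($o{\left(S \right)} = 5 \left(0 - 1\right) 2 = 5 \left(\left(-1\right) 2\right) = 5 \left(-2\right) = -10$)
$\frac{C{\left(-6,o{\left(-16 \right)} \right)}}{-37255} = - \frac{6}{-37255} = \left(-6\right) \left(- \frac{1}{37255}\right) = \frac{6}{37255}$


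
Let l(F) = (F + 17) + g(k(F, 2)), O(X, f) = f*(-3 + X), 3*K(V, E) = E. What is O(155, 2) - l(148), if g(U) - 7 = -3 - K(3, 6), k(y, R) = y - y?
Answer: 137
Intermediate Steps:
k(y, R) = 0
K(V, E) = E/3
g(U) = 2 (g(U) = 7 + (-3 - 6/3) = 7 + (-3 - 1*2) = 7 + (-3 - 2) = 7 - 5 = 2)
l(F) = 19 + F (l(F) = (F + 17) + 2 = (17 + F) + 2 = 19 + F)
O(155, 2) - l(148) = 2*(-3 + 155) - (19 + 148) = 2*152 - 1*167 = 304 - 167 = 137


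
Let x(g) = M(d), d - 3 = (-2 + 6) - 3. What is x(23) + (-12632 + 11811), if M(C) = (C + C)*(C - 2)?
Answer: -805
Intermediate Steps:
d = 4 (d = 3 + ((-2 + 6) - 3) = 3 + (4 - 3) = 3 + 1 = 4)
M(C) = 2*C*(-2 + C) (M(C) = (2*C)*(-2 + C) = 2*C*(-2 + C))
x(g) = 16 (x(g) = 2*4*(-2 + 4) = 2*4*2 = 16)
x(23) + (-12632 + 11811) = 16 + (-12632 + 11811) = 16 - 821 = -805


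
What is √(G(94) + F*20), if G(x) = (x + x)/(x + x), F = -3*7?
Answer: I*√419 ≈ 20.469*I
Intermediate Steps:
F = -21
G(x) = 1 (G(x) = (2*x)/((2*x)) = (2*x)*(1/(2*x)) = 1)
√(G(94) + F*20) = √(1 - 21*20) = √(1 - 420) = √(-419) = I*√419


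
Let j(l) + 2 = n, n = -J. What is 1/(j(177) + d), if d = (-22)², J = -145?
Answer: 1/627 ≈ 0.0015949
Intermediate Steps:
d = 484
n = 145 (n = -1*(-145) = 145)
j(l) = 143 (j(l) = -2 + 145 = 143)
1/(j(177) + d) = 1/(143 + 484) = 1/627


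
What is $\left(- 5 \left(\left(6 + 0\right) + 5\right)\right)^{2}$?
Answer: $3025$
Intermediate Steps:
$\left(- 5 \left(\left(6 + 0\right) + 5\right)\right)^{2} = \left(- 5 \left(6 + 5\right)\right)^{2} = \left(\left(-5\right) 11\right)^{2} = \left(-55\right)^{2} = 3025$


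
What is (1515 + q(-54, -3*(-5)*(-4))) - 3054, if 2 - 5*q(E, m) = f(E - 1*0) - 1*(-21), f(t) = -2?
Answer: -7712/5 ≈ -1542.4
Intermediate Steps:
q(E, m) = -17/5 (q(E, m) = ⅖ - (-2 - 1*(-21))/5 = ⅖ - (-2 + 21)/5 = ⅖ - ⅕*19 = ⅖ - 19/5 = -17/5)
(1515 + q(-54, -3*(-5)*(-4))) - 3054 = (1515 - 17/5) - 3054 = 7558/5 - 3054 = -7712/5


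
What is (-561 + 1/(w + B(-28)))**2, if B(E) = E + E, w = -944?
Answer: 314722122001/1000000 ≈ 3.1472e+5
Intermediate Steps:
B(E) = 2*E
(-561 + 1/(w + B(-28)))**2 = (-561 + 1/(-944 + 2*(-28)))**2 = (-561 + 1/(-944 - 56))**2 = (-561 + 1/(-1000))**2 = (-561 - 1/1000)**2 = (-561001/1000)**2 = 314722122001/1000000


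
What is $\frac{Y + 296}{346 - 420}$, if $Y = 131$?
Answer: $- \frac{427}{74} \approx -5.7703$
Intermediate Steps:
$\frac{Y + 296}{346 - 420} = \frac{131 + 296}{346 - 420} = \frac{427}{-74} = 427 \left(- \frac{1}{74}\right) = - \frac{427}{74}$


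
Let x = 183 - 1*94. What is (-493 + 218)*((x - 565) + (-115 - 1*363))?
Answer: 262350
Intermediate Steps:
x = 89 (x = 183 - 94 = 89)
(-493 + 218)*((x - 565) + (-115 - 1*363)) = (-493 + 218)*((89 - 565) + (-115 - 1*363)) = -275*(-476 + (-115 - 363)) = -275*(-476 - 478) = -275*(-954) = 262350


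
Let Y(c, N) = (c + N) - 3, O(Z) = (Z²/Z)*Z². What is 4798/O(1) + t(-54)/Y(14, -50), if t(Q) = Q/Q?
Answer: 187121/39 ≈ 4798.0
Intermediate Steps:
O(Z) = Z³ (O(Z) = Z*Z² = Z³)
t(Q) = 1
Y(c, N) = -3 + N + c (Y(c, N) = (N + c) - 3 = -3 + N + c)
4798/O(1) + t(-54)/Y(14, -50) = 4798/(1³) + 1/(-3 - 50 + 14) = 4798/1 + 1/(-39) = 4798*1 + 1*(-1/39) = 4798 - 1/39 = 187121/39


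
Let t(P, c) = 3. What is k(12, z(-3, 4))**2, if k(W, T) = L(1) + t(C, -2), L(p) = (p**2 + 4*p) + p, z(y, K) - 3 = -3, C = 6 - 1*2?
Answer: 81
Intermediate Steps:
C = 4 (C = 6 - 2 = 4)
z(y, K) = 0 (z(y, K) = 3 - 3 = 0)
L(p) = p**2 + 5*p
k(W, T) = 9 (k(W, T) = 1*(5 + 1) + 3 = 1*6 + 3 = 6 + 3 = 9)
k(12, z(-3, 4))**2 = 9**2 = 81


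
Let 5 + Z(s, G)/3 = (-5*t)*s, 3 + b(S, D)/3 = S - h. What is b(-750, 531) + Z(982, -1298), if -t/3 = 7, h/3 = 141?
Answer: 305787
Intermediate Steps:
h = 423 (h = 3*141 = 423)
t = -21 (t = -3*7 = -21)
b(S, D) = -1278 + 3*S (b(S, D) = -9 + 3*(S - 1*423) = -9 + 3*(S - 423) = -9 + 3*(-423 + S) = -9 + (-1269 + 3*S) = -1278 + 3*S)
Z(s, G) = -15 + 315*s (Z(s, G) = -15 + 3*((-5*(-21))*s) = -15 + 3*(105*s) = -15 + 315*s)
b(-750, 531) + Z(982, -1298) = (-1278 + 3*(-750)) + (-15 + 315*982) = (-1278 - 2250) + (-15 + 309330) = -3528 + 309315 = 305787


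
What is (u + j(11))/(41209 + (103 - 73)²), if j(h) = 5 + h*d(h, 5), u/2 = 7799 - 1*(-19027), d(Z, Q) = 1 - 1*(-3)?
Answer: 53701/42109 ≈ 1.2753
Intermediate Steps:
d(Z, Q) = 4 (d(Z, Q) = 1 + 3 = 4)
u = 53652 (u = 2*(7799 - 1*(-19027)) = 2*(7799 + 19027) = 2*26826 = 53652)
j(h) = 5 + 4*h (j(h) = 5 + h*4 = 5 + 4*h)
(u + j(11))/(41209 + (103 - 73)²) = (53652 + (5 + 4*11))/(41209 + (103 - 73)²) = (53652 + (5 + 44))/(41209 + 30²) = (53652 + 49)/(41209 + 900) = 53701/42109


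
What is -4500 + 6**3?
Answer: -4284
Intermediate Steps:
-4500 + 6**3 = -4500 + 216 = -4284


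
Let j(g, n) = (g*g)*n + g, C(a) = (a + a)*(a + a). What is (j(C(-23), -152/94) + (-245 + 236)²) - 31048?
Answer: -341642653/47 ≈ -7.2690e+6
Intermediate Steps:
C(a) = 4*a² (C(a) = (2*a)*(2*a) = 4*a²)
j(g, n) = g + n*g² (j(g, n) = g²*n + g = n*g² + g = g + n*g²)
(j(C(-23), -152/94) + (-245 + 236)²) - 31048 = ((4*(-23)²)*(1 + (4*(-23)²)*(-152/94)) + (-245 + 236)²) - 31048 = ((4*529)*(1 + (4*529)*(-152*1/94)) + (-9)²) - 31048 = (2116*(1 + 2116*(-76/47)) + 81) - 31048 = (2116*(1 - 160816/47) + 81) - 31048 = (2116*(-160769/47) + 81) - 31048 = (-340187204/47 + 81) - 31048 = -340183397/47 - 31048 = -341642653/47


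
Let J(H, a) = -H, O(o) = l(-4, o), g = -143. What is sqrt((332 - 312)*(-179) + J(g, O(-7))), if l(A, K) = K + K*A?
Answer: I*sqrt(3437) ≈ 58.626*I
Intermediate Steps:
l(A, K) = K + A*K
O(o) = -3*o (O(o) = o*(1 - 4) = o*(-3) = -3*o)
sqrt((332 - 312)*(-179) + J(g, O(-7))) = sqrt((332 - 312)*(-179) - 1*(-143)) = sqrt(20*(-179) + 143) = sqrt(-3580 + 143) = sqrt(-3437) = I*sqrt(3437)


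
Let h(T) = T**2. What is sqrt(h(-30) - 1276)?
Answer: 2*I*sqrt(94) ≈ 19.391*I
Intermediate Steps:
sqrt(h(-30) - 1276) = sqrt((-30)**2 - 1276) = sqrt(900 - 1276) = sqrt(-376) = 2*I*sqrt(94)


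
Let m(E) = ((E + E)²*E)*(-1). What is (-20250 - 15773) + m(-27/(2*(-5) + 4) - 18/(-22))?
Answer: -97494839/2662 ≈ -36625.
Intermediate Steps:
m(E) = -4*E³ (m(E) = ((2*E)²*E)*(-1) = ((4*E²)*E)*(-1) = (4*E³)*(-1) = -4*E³)
(-20250 - 15773) + m(-27/(2*(-5) + 4) - 18/(-22)) = (-20250 - 15773) - 4*(-27/(2*(-5) + 4) - 18/(-22))³ = -36023 - 4*(-27/(-10 + 4) - 18*(-1/22))³ = -36023 - 4*(-27/(-6) + 9/11)³ = -36023 - 4*(-27*(-⅙) + 9/11)³ = -36023 - 4*(9/2 + 9/11)³ = -36023 - 4*(117/22)³ = -36023 - 4*1601613/10648 = -36023 - 1601613/2662 = -97494839/2662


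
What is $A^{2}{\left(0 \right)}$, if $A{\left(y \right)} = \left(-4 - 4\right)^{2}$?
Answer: $4096$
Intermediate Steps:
$A{\left(y \right)} = 64$ ($A{\left(y \right)} = \left(-8\right)^{2} = 64$)
$A^{2}{\left(0 \right)} = 64^{2} = 4096$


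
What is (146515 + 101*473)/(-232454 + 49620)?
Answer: -97144/91417 ≈ -1.0626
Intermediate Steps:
(146515 + 101*473)/(-232454 + 49620) = (146515 + 47773)/(-182834) = 194288*(-1/182834) = -97144/91417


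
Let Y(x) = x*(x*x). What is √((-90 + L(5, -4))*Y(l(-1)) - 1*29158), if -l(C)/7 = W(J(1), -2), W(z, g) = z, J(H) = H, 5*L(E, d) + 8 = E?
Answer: √47945/5 ≈ 43.793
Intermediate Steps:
L(E, d) = -8/5 + E/5
l(C) = -7 (l(C) = -7*1 = -7)
Y(x) = x³ (Y(x) = x*x² = x³)
√((-90 + L(5, -4))*Y(l(-1)) - 1*29158) = √((-90 + (-8/5 + (⅕)*5))*(-7)³ - 1*29158) = √((-90 + (-8/5 + 1))*(-343) - 29158) = √((-90 - ⅗)*(-343) - 29158) = √(-453/5*(-343) - 29158) = √(155379/5 - 29158) = √(9589/5) = √47945/5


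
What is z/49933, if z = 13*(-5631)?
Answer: -5631/3841 ≈ -1.4660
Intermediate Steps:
z = -73203
z/49933 = -73203/49933 = -73203*1/49933 = -5631/3841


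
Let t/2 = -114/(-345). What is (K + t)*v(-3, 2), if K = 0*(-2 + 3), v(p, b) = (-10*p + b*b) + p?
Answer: 2356/115 ≈ 20.487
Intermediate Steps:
v(p, b) = b² - 9*p (v(p, b) = (-10*p + b²) + p = (b² - 10*p) + p = b² - 9*p)
K = 0 (K = 0*1 = 0)
t = 76/115 (t = 2*(-114/(-345)) = 2*(-114*(-1/345)) = 2*(38/115) = 76/115 ≈ 0.66087)
(K + t)*v(-3, 2) = (0 + 76/115)*(2² - 9*(-3)) = 76*(4 + 27)/115 = (76/115)*31 = 2356/115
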